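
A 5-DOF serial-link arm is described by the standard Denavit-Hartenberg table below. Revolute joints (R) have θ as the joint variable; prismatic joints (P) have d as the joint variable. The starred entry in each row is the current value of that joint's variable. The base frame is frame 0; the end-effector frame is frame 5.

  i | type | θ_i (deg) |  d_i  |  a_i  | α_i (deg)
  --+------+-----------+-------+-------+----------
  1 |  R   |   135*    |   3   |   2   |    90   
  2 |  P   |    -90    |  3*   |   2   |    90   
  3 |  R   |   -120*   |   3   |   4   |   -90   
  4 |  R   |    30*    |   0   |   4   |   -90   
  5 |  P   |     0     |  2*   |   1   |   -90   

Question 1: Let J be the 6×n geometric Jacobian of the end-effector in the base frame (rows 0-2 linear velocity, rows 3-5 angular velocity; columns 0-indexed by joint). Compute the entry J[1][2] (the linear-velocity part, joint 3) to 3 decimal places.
axis z_2 = (0.7071,-0.7071,-0.0000); lever o_n−o_2 = (-5.3600,-3.6176,3.6651)
cross product → J_v[:, 2] = (-2.5916,-2.5916,-6.3481)
J_ω[:, 2] = z_2
entry J[1][2] = -2.5916

-2.592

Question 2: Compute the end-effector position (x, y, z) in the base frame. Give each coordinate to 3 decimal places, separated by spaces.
-4.653 -0.082 4.665

after link 1: o_1 = (-1.4142, 1.4142, 3.0000)
after link 2: o_2 = (0.7071, 3.5355, 1.0000)
after link 3: o_3 = (0.3789, -1.0353, 3.0000)
after link 4: o_4 = (-3.1566, -1.7424, 4.7321)
after link 5: o_5 = (-4.6529, -0.0820, 4.6651)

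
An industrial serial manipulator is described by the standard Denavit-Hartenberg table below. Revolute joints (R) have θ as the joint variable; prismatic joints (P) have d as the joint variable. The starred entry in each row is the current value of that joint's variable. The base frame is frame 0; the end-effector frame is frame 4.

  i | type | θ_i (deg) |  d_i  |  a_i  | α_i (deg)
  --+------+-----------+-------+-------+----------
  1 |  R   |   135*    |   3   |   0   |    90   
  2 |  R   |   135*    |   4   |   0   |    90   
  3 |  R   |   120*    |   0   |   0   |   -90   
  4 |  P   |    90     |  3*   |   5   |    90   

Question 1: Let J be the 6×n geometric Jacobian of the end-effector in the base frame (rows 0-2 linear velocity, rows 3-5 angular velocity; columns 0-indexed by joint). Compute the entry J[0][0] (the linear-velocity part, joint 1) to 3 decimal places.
-0.567

axis z_0 = ẑ; lever o_n−o_0 = (2.9687,0.5668,-2.3727)
cross product → J_v[:, 0] = (-0.5668,2.9687,0.0000)
J_ω[:, 0] = z_0
entry J[0][0] = -0.5668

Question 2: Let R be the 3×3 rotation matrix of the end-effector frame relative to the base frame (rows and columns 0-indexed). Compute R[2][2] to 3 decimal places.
End-effector z-axis (col 2 of R) = (0.3624,0.8624,-0.3536)
R[2][2] = -0.3536

-0.354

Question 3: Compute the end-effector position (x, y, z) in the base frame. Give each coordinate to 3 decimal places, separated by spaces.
2.969 0.567 -2.373

after link 1: o_1 = (0.0000, 0.0000, 3.0000)
after link 2: o_2 = (2.8284, 2.8284, 3.0000)
after link 3: o_3 = (2.8284, 2.8284, 3.0000)
after link 4: o_4 = (2.9687, 0.5668, -2.3727)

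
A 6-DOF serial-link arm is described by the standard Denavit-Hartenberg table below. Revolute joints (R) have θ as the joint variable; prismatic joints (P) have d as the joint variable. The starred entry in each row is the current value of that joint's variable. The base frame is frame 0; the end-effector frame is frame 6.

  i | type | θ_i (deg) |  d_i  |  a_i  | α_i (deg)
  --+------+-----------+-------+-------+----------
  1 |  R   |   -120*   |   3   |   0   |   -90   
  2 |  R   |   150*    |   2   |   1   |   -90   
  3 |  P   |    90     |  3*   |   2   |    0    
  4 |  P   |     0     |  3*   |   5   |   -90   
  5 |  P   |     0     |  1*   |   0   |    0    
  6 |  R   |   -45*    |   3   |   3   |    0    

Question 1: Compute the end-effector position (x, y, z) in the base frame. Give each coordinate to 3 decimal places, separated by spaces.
after link 1: o_1 = (0.0000, 0.0000, 3.0000)
after link 2: o_2 = (2.1651, -0.2500, 2.5000)
after link 3: o_3 = (1.1830, 2.0490, 5.0981)
after link 4: o_4 = (-2.3971, 5.8481, 7.6962)
after link 5: o_5 = (-2.8301, 5.0981, 8.1962)
after link 6: o_6 = (-5.4360, 4.8273, 11.5333)

-5.436 4.827 11.533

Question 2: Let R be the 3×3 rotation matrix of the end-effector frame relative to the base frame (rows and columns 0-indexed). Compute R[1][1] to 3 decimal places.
End-effector y-axis (col 1 of R) = (-0.7891,0.0474,-0.6124)
R[1][1] = 0.0474

0.047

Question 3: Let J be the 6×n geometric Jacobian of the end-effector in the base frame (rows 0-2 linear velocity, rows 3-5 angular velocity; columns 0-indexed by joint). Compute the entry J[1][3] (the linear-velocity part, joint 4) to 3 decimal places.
prismatic axis z_3 = (0.2500,0.4330,0.8660)
J_v[:, 3] = z_3; J_ω[:, 3] = (0,0,0)
entry J[1][3] = 0.4330

0.433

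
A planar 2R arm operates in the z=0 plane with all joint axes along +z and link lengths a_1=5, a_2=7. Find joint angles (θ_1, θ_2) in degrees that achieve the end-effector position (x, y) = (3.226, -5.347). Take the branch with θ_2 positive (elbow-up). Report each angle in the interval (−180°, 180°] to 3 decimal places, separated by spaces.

cos θ_2 = (38.9975−5²−7²)/(2·5·7) = -0.5000; θ_2 = 120.0024° (elbow-up)
β = atan2(-5.3470,3.2260) = -58.8962°; ψ = atan2(6.0620,1.4997) = 76.1040°
θ_1 = β − ψ = -135.0002°

-135.000 120.002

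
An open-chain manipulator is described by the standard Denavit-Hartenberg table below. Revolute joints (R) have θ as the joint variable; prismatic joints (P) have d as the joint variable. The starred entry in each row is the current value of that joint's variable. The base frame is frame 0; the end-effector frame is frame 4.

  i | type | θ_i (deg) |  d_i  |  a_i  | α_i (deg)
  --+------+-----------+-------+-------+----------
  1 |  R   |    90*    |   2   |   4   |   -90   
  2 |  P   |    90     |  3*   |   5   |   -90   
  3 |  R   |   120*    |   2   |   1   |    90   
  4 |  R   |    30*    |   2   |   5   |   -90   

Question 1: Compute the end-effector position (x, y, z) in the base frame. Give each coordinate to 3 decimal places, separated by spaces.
after link 1: o_1 = (0.0000, 4.0000, 2.0000)
after link 2: o_2 = (-3.0000, 4.0000, -3.0000)
after link 3: o_3 = (-2.1340, 2.0000, -2.5000)
after link 4: o_4 = (2.6160, -0.5000, -2.0670)

2.616 -0.500 -2.067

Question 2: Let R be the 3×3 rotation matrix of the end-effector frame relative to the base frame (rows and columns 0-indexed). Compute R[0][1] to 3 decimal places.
End-effector y-axis (col 1 of R) = (-0.5000,0.0000,0.8660)
R[0][1] = -0.5000

-0.500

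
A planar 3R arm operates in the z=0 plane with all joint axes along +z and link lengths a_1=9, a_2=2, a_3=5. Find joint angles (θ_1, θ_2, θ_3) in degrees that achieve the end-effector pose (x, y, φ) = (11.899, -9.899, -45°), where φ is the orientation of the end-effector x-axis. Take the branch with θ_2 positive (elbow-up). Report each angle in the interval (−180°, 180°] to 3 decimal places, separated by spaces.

wrist centre = target − a_3·(cos φ, sin φ) = (8.3635, -6.3635)
cos θ_2 = (110.4413−9²−2²)/(2·9·2) = 0.7067; θ_2 = 45.0328° (elbow-up)
β = atan2(-6.3635,8.3635) = -37.2662°; ψ = atan2(1.4150,10.4134) = 7.7382°
θ_1 = β − ψ = -45.0045°
θ_3 = φ − θ_1 − θ_2 = -45.0283° (wrapped to (-180°,180°])

-45.004 45.033 -45.028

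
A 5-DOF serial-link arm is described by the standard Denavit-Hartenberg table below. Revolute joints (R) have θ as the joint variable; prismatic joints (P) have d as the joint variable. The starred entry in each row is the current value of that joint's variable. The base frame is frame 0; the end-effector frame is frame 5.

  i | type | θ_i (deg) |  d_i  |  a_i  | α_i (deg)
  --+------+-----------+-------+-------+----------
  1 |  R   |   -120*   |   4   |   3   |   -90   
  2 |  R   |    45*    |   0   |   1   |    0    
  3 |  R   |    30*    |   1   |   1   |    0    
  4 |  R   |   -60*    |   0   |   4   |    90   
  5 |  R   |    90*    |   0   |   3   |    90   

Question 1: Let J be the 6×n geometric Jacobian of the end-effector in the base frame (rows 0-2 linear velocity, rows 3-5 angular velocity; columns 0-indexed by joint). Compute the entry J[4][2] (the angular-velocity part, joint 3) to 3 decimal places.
axis z_2 = (0.8660,-0.5000,0.0000); lever o_n−o_2 = (1.4028,-5.5702,-2.0012)
cross product → J_v[:, 2] = (1.0006,1.7331,-4.1225)
J_ω[:, 2] = z_2
entry J[4][2] = -0.5000

-0.500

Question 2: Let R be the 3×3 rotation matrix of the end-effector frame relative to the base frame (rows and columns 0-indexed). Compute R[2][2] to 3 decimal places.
-0.259

End-effector z-axis (col 2 of R) = (-0.4830,-0.8365,-0.2588)
R[2][2] = -0.2588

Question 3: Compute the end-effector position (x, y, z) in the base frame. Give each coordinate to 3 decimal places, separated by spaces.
-0.451 -8.781 1.292

after link 1: o_1 = (-1.5000, -2.5981, 4.0000)
after link 2: o_2 = (-1.8536, -3.2104, 3.2929)
after link 3: o_3 = (-1.1169, -3.9346, 2.3270)
after link 4: o_4 = (-3.0488, -7.2807, 1.2917)
after link 5: o_5 = (-0.4507, -8.7807, 1.2917)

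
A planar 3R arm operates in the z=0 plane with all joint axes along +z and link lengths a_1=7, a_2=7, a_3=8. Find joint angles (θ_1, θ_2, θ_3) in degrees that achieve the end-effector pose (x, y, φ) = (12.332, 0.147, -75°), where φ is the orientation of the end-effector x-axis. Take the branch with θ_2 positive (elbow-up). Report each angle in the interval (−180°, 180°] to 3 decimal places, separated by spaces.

wrist centre = target − a_3·(cos φ, sin φ) = (10.2614, 7.8744)
cos θ_2 = (167.3036−7²−7²)/(2·7·7) = 0.7072; θ_2 = 44.9941° (elbow-up)
β = atan2(7.8744,10.2614) = 37.5018°; ψ = atan2(4.9492,11.9503) = 22.4971°
θ_1 = β − ψ = 15.0048°
θ_3 = φ − θ_1 − θ_2 = -134.9989° (wrapped to (-180°,180°])

15.005 44.994 -134.999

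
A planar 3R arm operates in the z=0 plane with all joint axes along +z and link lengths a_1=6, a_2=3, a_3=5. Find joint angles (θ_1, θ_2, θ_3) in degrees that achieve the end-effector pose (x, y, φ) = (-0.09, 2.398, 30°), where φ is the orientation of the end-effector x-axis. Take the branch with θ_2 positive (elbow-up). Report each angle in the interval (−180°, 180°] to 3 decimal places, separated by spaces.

152.645 134.992 102.363

wrist centre = target − a_3·(cos φ, sin φ) = (-4.4201, -0.1020)
cos θ_2 = (19.5479−6²−3²)/(2·6·3) = -0.7070; θ_2 = 134.9915° (elbow-up)
β = atan2(-0.1020,-4.4201) = -178.6781°; ψ = atan2(2.1216,3.8790) = 28.6767°
θ_1 = β − ψ = -207.3547°
θ_3 = φ − θ_1 − θ_2 = 102.3632° (wrapped to (-180°,180°])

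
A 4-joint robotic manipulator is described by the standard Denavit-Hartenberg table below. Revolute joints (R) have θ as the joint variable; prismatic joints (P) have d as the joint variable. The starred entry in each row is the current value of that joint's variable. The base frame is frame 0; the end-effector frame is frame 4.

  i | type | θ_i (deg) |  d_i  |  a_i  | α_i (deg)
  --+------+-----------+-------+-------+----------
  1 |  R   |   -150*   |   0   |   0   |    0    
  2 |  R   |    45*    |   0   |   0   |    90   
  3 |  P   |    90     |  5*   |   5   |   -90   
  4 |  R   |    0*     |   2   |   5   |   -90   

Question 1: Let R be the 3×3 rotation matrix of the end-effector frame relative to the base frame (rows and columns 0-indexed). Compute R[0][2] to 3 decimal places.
0.966

End-effector z-axis (col 2 of R) = (0.9659,-0.2588,-0.0000)
R[0][2] = 0.9659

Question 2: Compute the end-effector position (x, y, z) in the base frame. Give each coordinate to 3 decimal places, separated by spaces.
-4.312 3.226 10.000

after link 1: o_1 = (0.0000, 0.0000, 0.0000)
after link 2: o_2 = (0.0000, 0.0000, 0.0000)
after link 3: o_3 = (-4.8296, 1.2941, 5.0000)
after link 4: o_4 = (-4.3120, 3.2259, 10.0000)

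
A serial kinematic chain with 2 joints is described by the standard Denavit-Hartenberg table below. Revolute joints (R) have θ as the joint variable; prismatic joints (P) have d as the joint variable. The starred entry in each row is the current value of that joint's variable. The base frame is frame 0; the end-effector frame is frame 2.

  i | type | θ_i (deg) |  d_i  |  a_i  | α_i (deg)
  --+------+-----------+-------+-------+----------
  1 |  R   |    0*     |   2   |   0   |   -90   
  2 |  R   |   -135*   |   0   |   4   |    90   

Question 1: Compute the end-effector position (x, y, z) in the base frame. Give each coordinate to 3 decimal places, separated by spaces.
-2.828 -0.000 4.828

after link 1: o_1 = (0.0000, 0.0000, 2.0000)
after link 2: o_2 = (-2.8284, -0.0000, 4.8284)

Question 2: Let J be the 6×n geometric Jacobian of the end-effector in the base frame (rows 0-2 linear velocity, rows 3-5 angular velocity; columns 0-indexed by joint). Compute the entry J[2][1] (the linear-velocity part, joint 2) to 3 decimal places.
axis z_1 = (0.0000,1.0000,0.0000); lever o_n−o_1 = (-2.8284,-0.0000,2.8284)
cross product → J_v[:, 1] = (2.8284,-0.0000,2.8284)
J_ω[:, 1] = z_1
entry J[2][1] = 2.8284

2.828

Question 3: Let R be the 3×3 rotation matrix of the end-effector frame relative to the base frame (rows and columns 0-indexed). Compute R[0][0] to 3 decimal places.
-0.707

End-effector x-axis (col 0 of R) = (-0.7071,-0.0000,0.7071)
R[0][0] = -0.7071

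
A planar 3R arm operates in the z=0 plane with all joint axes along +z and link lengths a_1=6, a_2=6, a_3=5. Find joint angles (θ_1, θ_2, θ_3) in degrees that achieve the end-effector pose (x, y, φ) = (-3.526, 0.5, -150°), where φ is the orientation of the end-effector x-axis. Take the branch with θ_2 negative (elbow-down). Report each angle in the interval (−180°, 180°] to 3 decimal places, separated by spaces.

149.995 -149.999 -149.995

wrist centre = target − a_3·(cos φ, sin φ) = (0.8041, 3.0000)
cos θ_2 = (9.6466−6²−6²)/(2·6·6) = -0.8660; θ_2 = -149.9993° (elbow-down)
β = atan2(3.0000,0.8041) = 74.9950°; ψ = atan2(-3.0001,0.8039) = -74.9996°
θ_1 = β − ψ = 149.9947°
θ_3 = φ − θ_1 − θ_2 = -149.9954° (wrapped to (-180°,180°])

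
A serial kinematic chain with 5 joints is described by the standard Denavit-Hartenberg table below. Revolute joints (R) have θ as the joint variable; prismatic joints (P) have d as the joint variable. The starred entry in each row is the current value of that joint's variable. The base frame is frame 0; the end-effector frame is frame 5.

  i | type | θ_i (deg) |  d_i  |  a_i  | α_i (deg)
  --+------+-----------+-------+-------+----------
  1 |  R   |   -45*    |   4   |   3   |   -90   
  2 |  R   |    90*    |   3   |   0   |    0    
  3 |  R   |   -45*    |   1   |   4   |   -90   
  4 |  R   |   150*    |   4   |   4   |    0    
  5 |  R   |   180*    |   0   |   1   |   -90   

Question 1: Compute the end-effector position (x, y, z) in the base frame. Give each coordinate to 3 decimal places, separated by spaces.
2.590 0.945 0.180

after link 1: o_1 = (2.1213, -2.1213, 4.0000)
after link 2: o_2 = (4.2426, 0.0000, 4.0000)
after link 3: o_3 = (6.9497, -1.2929, 1.1716)
after link 4: o_4 = (1.8035, 1.0249, 0.7926)
after link 5: o_5 = (2.5900, 0.9455, 0.1803)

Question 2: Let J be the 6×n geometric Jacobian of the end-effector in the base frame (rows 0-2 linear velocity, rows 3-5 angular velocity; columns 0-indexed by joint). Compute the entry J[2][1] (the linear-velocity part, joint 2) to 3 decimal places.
1.837

axis z_1 = (0.7071,0.7071,0.0000); lever o_n−o_1 = (0.4687,3.0668,-3.8197)
cross product → J_v[:, 1] = (-2.7010,2.7010,1.8371)
J_ω[:, 1] = z_1
entry J[2][1] = 1.8371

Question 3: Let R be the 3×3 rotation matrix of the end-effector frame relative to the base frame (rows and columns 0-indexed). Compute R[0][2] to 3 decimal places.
End-effector z-axis (col 2 of R) = (-0.3624,-0.8624,-0.3536)
R[0][2] = -0.3624

-0.362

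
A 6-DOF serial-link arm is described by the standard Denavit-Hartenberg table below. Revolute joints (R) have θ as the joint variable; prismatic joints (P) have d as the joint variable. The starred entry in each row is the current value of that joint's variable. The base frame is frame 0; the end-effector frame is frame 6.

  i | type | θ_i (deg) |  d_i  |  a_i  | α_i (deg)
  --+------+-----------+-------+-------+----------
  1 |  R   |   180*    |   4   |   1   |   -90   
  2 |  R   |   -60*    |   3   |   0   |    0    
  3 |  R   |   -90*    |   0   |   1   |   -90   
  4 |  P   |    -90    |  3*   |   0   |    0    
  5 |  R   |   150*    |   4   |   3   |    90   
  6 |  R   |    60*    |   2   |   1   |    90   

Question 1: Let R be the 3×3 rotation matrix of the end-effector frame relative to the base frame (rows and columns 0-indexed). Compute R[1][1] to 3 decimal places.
End-effector y-axis (col 1 of R) = (0.7500,-0.5000,0.4330)
R[1][1] = -0.5000

-0.500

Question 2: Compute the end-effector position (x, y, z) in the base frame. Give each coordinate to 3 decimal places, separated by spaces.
-1.051 -0.969 13.053

after link 1: o_1 = (-1.0000, 0.0000, 4.0000)
after link 2: o_2 = (-1.0000, -3.0000, 4.0000)
after link 3: o_3 = (-0.1340, -3.0000, 4.5000)
after link 4: o_4 = (-1.6340, -3.0000, 7.0981)
after link 5: o_5 = (-2.3349, -0.4019, 11.3122)
after link 6: o_6 = (-1.0514, -0.9689, 13.0532)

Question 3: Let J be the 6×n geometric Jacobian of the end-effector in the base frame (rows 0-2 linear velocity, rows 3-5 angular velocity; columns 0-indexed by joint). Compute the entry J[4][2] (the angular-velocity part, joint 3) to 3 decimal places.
axis z_2 = (-0.0000,-1.0000,0.0000); lever o_n−o_2 = (-0.0514,2.0311,9.0532)
cross product → J_v[:, 2] = (-9.0532,0.0000,-0.0514)
J_ω[:, 2] = z_2
entry J[4][2] = -1.0000

-1.000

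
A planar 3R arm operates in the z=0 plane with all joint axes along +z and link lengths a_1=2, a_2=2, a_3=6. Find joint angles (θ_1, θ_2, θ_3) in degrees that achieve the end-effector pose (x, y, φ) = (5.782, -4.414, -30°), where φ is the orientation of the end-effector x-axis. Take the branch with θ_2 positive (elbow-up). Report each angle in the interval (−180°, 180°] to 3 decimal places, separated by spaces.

-134.998 135.005 -30.008

wrist centre = target − a_3·(cos φ, sin φ) = (0.5858, -1.4140)
cos θ_2 = (2.3426−2²−2²)/(2·2·2) = -0.7072; θ_2 = 135.0054° (elbow-up)
β = atan2(-1.4140,0.5858) = -67.4948°; ψ = atan2(1.4141,0.5857) = 67.5027°
θ_1 = β − ψ = -134.9975°
θ_3 = φ − θ_1 − θ_2 = -30.0079° (wrapped to (-180°,180°])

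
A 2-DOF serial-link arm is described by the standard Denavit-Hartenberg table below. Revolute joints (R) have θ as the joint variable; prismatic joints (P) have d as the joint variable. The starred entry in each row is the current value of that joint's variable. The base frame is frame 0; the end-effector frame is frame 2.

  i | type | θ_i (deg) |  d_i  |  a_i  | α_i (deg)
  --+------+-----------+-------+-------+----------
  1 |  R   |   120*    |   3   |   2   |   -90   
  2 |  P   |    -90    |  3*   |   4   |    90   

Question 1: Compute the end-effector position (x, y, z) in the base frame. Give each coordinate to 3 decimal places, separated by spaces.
-3.598 0.232 7.000

after link 1: o_1 = (-1.0000, 1.7321, 3.0000)
after link 2: o_2 = (-3.5981, 0.2321, 7.0000)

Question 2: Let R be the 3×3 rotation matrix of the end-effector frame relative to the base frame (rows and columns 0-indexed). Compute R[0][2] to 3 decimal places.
End-effector z-axis (col 2 of R) = (0.5000,-0.8660,0.0000)
R[0][2] = 0.5000

0.500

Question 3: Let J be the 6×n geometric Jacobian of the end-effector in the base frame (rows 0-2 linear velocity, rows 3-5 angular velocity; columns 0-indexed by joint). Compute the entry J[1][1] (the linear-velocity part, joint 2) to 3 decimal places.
prismatic axis z_1 = (-0.8660,-0.5000,0.0000)
J_v[:, 1] = z_1; J_ω[:, 1] = (0,0,0)
entry J[1][1] = -0.5000

-0.500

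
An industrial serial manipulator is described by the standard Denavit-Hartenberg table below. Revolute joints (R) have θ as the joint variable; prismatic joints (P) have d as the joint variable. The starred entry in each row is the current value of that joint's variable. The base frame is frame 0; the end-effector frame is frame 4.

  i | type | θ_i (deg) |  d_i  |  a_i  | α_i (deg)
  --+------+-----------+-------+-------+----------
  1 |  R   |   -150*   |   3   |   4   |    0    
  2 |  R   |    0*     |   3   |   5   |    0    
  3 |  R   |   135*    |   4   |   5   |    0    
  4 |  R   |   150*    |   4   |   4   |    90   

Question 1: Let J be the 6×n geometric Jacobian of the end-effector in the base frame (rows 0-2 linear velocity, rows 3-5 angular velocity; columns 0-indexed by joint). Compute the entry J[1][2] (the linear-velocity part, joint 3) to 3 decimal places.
axis z_2 = (0.0000,0.0000,1.0000); lever o_n−o_2 = (2.0012,1.5343,8.0000)
cross product → J_v[:, 2] = (-1.5343,2.0012,0.0000)
J_ω[:, 2] = z_2
entry J[1][2] = 2.0012

2.001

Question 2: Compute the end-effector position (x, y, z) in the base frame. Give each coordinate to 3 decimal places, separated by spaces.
-5.793 -2.966 14.000

after link 1: o_1 = (-3.4641, -2.0000, 3.0000)
after link 2: o_2 = (-7.7942, -4.5000, 6.0000)
after link 3: o_3 = (-2.9646, -5.7941, 10.0000)
after link 4: o_4 = (-5.7930, -2.9657, 14.0000)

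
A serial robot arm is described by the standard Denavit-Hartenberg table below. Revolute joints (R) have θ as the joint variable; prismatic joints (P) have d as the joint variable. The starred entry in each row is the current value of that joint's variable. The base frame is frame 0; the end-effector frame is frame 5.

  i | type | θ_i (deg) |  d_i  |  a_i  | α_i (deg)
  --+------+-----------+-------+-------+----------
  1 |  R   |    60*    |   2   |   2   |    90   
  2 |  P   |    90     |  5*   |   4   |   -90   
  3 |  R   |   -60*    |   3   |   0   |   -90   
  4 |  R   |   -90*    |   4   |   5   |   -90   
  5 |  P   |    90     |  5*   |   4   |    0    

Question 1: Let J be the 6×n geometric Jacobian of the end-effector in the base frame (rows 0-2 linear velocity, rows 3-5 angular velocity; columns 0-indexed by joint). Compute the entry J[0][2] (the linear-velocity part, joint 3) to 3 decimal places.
-2.165

axis z_2 = (-0.5000,-0.8660,0.0000); lever o_n−o_2 = (-0.2500,-9.0933,2.5000)
cross product → J_v[:, 2] = (-2.1651,1.2500,4.3301)
J_ω[:, 2] = z_2
entry J[0][2] = -2.1651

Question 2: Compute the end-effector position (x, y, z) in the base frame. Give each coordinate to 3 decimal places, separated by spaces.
5.080 -9.861 8.500

after link 1: o_1 = (1.0000, 1.7321, 2.0000)
after link 2: o_2 = (5.3301, -0.7679, 6.0000)
after link 3: o_3 = (3.8301, -3.3660, 6.0000)
after link 4: o_4 = (-0.4019, -6.6962, 9.4641)
after link 5: o_5 = (5.0801, -9.8612, 8.5000)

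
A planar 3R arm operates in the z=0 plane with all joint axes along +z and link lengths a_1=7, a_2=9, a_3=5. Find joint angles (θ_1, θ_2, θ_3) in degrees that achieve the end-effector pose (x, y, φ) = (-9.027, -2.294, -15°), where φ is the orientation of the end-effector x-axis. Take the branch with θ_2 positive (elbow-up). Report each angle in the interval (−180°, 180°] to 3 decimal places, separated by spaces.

150.001 59.997 135.002

wrist centre = target − a_3·(cos φ, sin φ) = (-13.8566, -0.9999)
cos θ_2 = (193.0060−7²−9²)/(2·7·9) = 0.5000; θ_2 = 59.9969° (elbow-up)
β = atan2(-0.9999,-13.8566) = -175.8726°; ψ = atan2(7.7940,11.5004) = 34.1260°
θ_1 = β − ψ = -209.9986°
θ_3 = φ − θ_1 − θ_2 = 135.0018° (wrapped to (-180°,180°])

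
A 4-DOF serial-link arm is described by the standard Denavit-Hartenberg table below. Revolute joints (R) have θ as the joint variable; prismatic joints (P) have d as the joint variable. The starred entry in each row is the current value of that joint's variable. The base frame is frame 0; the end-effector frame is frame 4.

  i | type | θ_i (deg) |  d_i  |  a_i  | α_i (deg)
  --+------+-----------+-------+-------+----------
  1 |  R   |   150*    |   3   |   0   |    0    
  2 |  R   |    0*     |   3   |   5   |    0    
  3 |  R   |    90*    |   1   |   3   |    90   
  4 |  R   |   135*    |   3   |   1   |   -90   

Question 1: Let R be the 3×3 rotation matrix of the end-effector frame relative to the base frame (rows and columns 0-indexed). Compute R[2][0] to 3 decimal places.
End-effector x-axis (col 0 of R) = (0.3536,0.6124,0.7071)
R[2][0] = 0.7071

0.707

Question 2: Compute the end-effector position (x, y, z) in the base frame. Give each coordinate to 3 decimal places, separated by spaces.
-8.075 2.014 7.707

after link 1: o_1 = (0.0000, 0.0000, 3.0000)
after link 2: o_2 = (-4.3301, 2.5000, 6.0000)
after link 3: o_3 = (-5.8301, -0.0981, 7.0000)
after link 4: o_4 = (-8.0746, 2.0143, 7.7071)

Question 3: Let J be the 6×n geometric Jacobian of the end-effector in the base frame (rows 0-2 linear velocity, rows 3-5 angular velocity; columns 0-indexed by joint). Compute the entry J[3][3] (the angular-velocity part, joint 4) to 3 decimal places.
-0.866

axis z_3 = (-0.8660,0.5000,0.0000); lever o_n−o_3 = (-2.2445,2.1124,0.7071)
cross product → J_v[:, 3] = (0.3536,0.6124,-0.7071)
J_ω[:, 3] = z_3
entry J[3][3] = -0.8660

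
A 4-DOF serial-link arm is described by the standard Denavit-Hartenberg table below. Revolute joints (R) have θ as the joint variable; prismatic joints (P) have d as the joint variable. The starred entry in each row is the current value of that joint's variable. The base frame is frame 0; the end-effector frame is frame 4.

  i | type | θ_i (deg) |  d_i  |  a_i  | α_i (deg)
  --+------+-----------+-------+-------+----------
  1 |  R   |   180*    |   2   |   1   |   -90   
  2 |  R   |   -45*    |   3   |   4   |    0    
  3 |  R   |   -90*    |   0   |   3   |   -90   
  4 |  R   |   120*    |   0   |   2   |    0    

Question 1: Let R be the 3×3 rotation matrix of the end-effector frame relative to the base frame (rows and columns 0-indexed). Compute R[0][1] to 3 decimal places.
End-effector y-axis (col 1 of R) = (-0.6124,-0.5000,-0.6124)
R[0][1] = -0.6124

-0.612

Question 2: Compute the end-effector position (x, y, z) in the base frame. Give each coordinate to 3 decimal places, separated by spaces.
after link 1: o_1 = (-1.0000, 0.0000, 2.0000)
after link 2: o_2 = (-3.8284, -3.0000, 4.8284)
after link 3: o_3 = (-1.7071, -3.0000, 6.9497)
after link 4: o_4 = (-2.4142, -1.2679, 6.2426)

-2.414 -1.268 6.243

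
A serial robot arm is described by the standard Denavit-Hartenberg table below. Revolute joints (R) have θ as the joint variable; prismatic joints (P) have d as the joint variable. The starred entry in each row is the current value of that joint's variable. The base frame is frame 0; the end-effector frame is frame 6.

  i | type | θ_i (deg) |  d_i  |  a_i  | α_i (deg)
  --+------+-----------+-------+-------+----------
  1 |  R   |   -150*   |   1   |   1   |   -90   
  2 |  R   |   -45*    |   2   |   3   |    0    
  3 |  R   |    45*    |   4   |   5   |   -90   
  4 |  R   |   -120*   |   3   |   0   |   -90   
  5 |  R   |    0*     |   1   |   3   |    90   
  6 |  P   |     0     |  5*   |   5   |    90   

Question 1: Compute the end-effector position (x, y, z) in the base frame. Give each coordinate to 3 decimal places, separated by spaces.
after link 1: o_1 = (-0.8660, -0.5000, 1.0000)
after link 2: o_2 = (-1.7031, -3.2927, 3.1213)
after link 3: o_3 = (-4.0333, -9.2568, 3.1213)
after link 4: o_4 = (-4.0333, -9.2568, 0.1213)
after link 5: o_5 = (-1.9352, -11.6228, 0.1213)
after link 6: o_6 = (2.3949, -14.1228, -4.8787)

2.395 -14.123 -4.879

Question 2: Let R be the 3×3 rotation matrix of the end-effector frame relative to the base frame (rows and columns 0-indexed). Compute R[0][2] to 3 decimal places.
End-effector z-axis (col 2 of R) = (0.5000,0.8660,-0.0000)
R[0][2] = 0.5000

0.500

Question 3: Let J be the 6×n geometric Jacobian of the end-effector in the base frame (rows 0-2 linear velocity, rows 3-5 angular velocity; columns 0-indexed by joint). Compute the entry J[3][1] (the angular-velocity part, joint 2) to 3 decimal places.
axis z_1 = (0.5000,-0.8660,0.0000); lever o_n−o_1 = (3.2610,-13.6228,-5.8787)
cross product → J_v[:, 1] = (5.0911,2.9393,-3.9873)
J_ω[:, 1] = z_1
entry J[3][1] = 0.5000

0.500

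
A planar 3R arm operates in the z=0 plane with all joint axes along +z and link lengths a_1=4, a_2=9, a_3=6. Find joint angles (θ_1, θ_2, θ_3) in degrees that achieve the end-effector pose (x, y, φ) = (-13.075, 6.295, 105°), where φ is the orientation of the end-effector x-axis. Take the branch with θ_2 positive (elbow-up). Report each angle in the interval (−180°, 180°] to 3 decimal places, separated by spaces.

wrist centre = target − a_3·(cos φ, sin φ) = (-11.5221, 0.4994)
cos θ_2 = (133.0079−4²−9²)/(2·4·9) = 0.5001; θ_2 = 59.9927° (elbow-up)
β = atan2(0.4994,-11.5221) = 177.5180°; ψ = atan2(7.7937,8.5010) = 42.5144°
θ_1 = β − ψ = 135.0035°
θ_3 = φ − θ_1 − θ_2 = -89.9963° (wrapped to (-180°,180°])

135.004 59.993 -89.996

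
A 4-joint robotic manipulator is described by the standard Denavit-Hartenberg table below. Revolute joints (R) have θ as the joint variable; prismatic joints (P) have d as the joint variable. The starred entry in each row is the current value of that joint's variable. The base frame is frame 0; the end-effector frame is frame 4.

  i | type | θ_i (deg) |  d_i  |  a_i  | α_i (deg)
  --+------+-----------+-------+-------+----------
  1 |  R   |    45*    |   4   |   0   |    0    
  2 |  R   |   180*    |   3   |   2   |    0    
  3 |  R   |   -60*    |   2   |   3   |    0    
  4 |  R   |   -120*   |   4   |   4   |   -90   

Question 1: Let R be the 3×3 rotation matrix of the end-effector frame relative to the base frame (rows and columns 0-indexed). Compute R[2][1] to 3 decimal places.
End-effector y-axis (col 1 of R) = (-0.0000,0.0000,-1.0000)
R[2][1] = -1.0000

-1.000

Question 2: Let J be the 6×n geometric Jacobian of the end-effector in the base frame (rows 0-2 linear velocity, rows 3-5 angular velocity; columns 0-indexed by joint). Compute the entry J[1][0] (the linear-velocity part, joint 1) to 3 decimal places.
-1.484

axis z_0 = ẑ; lever o_n−o_0 = (-1.4836,2.1907,13.0000)
cross product → J_v[:, 0] = (-2.1907,-1.4836,0.0000)
J_ω[:, 0] = z_0
entry J[1][0] = -1.4836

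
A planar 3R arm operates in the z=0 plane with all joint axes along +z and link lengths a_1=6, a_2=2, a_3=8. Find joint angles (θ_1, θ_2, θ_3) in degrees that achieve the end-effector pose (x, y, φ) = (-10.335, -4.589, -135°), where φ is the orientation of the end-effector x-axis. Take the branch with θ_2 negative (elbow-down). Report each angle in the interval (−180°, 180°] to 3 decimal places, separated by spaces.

wrist centre = target − a_3·(cos φ, sin φ) = (-4.6781, 1.0679)
cos θ_2 = (23.0254−6²−2²)/(2·6·2) = -0.7073; θ_2 = -135.0138° (elbow-down)
β = atan2(1.0679,-4.6781) = 167.1417°; ψ = atan2(-1.4139,4.5854) = -17.1366°
θ_1 = β − ψ = 184.2783°
θ_3 = φ − θ_1 − θ_2 = 175.7355° (wrapped to (-180°,180°])

-175.722 -135.014 175.735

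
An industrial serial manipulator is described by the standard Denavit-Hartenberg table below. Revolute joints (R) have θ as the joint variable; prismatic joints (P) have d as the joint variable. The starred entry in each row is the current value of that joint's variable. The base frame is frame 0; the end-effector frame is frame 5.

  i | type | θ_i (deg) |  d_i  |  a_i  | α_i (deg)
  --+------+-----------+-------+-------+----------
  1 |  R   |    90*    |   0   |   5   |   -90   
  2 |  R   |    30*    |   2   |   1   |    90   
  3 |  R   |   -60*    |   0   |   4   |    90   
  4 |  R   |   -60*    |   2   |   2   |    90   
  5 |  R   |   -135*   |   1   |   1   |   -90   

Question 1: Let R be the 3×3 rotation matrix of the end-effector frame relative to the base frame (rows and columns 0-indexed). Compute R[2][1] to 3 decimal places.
0.217

End-effector y-axis (col 1 of R) = (0.7500,0.6250,0.2165)
R[2][1] = 0.2165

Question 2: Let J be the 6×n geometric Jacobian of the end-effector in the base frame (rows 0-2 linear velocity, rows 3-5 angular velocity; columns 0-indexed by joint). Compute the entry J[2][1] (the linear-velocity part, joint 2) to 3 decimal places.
axis z_1 = (-1.0000,0.0000,0.0000); lever o_n−o_1 = (1.9204,0.7235,-2.2879)
cross product → J_v[:, 1] = (-0.0000,-2.2879,-0.7235)
J_ω[:, 1] = z_1
entry J[2][1] = -0.7235

-0.723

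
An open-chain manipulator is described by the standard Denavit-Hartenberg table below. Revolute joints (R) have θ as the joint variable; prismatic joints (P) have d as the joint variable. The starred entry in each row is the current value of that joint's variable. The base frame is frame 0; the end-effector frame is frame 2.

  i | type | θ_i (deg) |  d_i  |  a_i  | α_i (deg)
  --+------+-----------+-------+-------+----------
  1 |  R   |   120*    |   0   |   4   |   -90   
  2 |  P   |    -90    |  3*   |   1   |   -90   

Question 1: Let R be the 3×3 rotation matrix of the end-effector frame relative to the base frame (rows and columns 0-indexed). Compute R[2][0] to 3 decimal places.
End-effector x-axis (col 0 of R) = (0.0000,0.0000,1.0000)
R[2][0] = 1.0000

1.000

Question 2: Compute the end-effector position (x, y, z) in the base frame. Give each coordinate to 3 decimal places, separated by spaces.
after link 1: o_1 = (-2.0000, 3.4641, 0.0000)
after link 2: o_2 = (-4.5981, 1.9641, 1.0000)

-4.598 1.964 1.000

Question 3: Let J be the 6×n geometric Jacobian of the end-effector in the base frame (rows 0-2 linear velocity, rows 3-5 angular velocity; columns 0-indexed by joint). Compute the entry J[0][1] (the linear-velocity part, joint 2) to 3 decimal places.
-0.866

prismatic axis z_1 = (-0.8660,-0.5000,0.0000)
J_v[:, 1] = z_1; J_ω[:, 1] = (0,0,0)
entry J[0][1] = -0.8660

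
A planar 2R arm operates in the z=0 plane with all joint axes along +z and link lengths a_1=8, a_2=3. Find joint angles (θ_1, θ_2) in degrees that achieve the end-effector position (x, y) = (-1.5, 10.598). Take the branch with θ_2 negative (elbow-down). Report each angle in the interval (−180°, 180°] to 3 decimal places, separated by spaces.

cos θ_2 = (114.5676−8²−3²)/(2·8·3) = 0.8660; θ_2 = -30.0039° (elbow-down)
β = atan2(10.5980,-1.5000) = 98.0559°; ψ = atan2(-1.5002,10.5980) = -8.0569°
θ_1 = β − ψ = 106.1128°

106.113 -30.004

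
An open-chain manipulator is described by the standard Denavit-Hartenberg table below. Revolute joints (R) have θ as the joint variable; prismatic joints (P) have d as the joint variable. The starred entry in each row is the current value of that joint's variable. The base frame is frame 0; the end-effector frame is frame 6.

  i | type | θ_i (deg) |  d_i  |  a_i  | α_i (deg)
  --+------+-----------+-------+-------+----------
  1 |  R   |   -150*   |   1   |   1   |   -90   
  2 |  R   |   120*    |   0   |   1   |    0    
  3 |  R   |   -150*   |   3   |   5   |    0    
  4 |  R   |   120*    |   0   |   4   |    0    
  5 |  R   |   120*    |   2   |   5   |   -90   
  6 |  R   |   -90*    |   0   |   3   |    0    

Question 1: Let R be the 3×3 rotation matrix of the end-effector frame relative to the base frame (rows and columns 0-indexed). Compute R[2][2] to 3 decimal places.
0.866

End-effector z-axis (col 2 of R) = (-0.4330,-0.2500,0.8660)
R[2][2] = 0.8660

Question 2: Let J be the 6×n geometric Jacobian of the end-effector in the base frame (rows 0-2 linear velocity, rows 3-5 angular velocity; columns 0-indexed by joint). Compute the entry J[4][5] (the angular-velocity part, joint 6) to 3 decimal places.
-0.250

axis z_5 = (-0.4330,-0.2500,0.8660); lever o_n−o_5 = (1.5000,-2.5981,0.0000)
cross product → J_v[:, 5] = (2.2500,1.2990,1.5000)
J_ω[:, 5] = z_5
entry J[4][5] = -0.2500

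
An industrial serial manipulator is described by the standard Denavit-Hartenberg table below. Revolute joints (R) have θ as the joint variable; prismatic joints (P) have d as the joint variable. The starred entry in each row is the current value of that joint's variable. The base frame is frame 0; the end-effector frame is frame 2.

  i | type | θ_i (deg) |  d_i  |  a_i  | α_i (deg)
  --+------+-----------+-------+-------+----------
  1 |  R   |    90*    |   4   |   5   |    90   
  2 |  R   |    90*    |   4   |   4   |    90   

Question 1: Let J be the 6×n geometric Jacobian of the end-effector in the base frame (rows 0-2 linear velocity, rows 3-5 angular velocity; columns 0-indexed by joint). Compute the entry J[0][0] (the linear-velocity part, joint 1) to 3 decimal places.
-5.000

axis z_0 = ẑ; lever o_n−o_0 = (4.0000,5.0000,8.0000)
cross product → J_v[:, 0] = (-5.0000,4.0000,0.0000)
J_ω[:, 0] = z_0
entry J[0][0] = -5.0000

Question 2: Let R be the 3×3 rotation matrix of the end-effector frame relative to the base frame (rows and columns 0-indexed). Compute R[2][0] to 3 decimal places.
End-effector x-axis (col 0 of R) = (-0.0000,0.0000,1.0000)
R[2][0] = 1.0000

1.000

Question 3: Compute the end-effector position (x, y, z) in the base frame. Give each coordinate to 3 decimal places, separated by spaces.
after link 1: o_1 = (0.0000, 5.0000, 4.0000)
after link 2: o_2 = (4.0000, 5.0000, 8.0000)

4.000 5.000 8.000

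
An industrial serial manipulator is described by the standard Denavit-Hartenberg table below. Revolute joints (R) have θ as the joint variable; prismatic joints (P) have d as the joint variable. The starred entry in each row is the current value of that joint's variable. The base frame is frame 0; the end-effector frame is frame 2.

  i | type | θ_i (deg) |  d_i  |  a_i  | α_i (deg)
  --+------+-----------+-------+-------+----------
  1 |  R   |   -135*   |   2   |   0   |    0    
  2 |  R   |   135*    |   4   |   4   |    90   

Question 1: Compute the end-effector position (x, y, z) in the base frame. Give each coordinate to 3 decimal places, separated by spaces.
4.000 0.000 6.000

after link 1: o_1 = (0.0000, 0.0000, 2.0000)
after link 2: o_2 = (4.0000, 0.0000, 6.0000)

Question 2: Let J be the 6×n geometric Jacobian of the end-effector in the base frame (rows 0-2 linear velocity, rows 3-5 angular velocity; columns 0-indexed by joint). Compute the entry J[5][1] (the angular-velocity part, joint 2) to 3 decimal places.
1.000

axis z_1 = (0.0000,0.0000,1.0000); lever o_n−o_1 = (4.0000,0.0000,4.0000)
cross product → J_v[:, 1] = (0.0000,4.0000,0.0000)
J_ω[:, 1] = z_1
entry J[5][1] = 1.0000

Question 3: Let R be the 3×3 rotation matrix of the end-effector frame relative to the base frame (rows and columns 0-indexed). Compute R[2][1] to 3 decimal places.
1.000

End-effector y-axis (col 1 of R) = (0.0000,0.0000,1.0000)
R[2][1] = 1.0000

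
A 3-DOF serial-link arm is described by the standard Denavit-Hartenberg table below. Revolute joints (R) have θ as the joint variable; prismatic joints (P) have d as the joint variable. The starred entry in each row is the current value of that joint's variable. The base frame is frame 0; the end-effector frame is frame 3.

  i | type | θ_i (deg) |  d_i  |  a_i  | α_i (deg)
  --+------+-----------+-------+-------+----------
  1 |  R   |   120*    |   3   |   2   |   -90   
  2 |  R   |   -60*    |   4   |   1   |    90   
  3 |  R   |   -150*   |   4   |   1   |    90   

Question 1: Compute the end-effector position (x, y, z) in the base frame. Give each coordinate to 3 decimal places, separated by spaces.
-2.333 -2.960 5.116

after link 1: o_1 = (-1.0000, 1.7321, 3.0000)
after link 2: o_2 = (-4.7141, 0.1651, 3.8660)
after link 3: o_3 = (-2.3325, -2.9599, 5.1160)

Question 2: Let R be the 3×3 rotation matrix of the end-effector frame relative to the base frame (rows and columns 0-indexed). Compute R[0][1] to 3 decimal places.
End-effector y-axis (col 1 of R) = (0.4330,-0.7500,0.5000)
R[0][1] = 0.4330

0.433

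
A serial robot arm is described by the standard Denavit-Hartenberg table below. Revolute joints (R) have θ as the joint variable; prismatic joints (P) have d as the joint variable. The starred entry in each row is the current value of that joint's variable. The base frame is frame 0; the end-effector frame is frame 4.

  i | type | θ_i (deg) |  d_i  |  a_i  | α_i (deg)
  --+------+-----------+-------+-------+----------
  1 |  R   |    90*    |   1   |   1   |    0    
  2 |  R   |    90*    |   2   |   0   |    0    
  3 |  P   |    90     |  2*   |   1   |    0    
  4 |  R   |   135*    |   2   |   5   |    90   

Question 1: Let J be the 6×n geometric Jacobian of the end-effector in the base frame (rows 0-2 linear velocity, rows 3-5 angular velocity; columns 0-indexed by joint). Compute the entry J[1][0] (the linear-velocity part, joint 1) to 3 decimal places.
axis z_0 = ẑ; lever o_n−o_0 = (3.5355,3.5355,7.0000)
cross product → J_v[:, 0] = (-3.5355,3.5355,0.0000)
J_ω[:, 0] = z_0
entry J[1][0] = 3.5355

3.536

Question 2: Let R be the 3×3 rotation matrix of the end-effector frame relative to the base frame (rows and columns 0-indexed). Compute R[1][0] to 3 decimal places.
0.707

End-effector x-axis (col 0 of R) = (0.7071,0.7071,0.0000)
R[1][0] = 0.7071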